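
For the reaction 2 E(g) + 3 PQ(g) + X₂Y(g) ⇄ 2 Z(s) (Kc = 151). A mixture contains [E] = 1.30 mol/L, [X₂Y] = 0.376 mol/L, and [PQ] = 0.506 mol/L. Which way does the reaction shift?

forward (toward products)

(Z is a pure solid — omitted from Qc.)
Qc = 1 / ([E]²·[PQ]³·[X₂Y]) = 1 / ((1.30)²·(0.506)³·(0.376)) = 12.1
Qc = 12.1 < Kc = 151, so the forward reaction proceeds.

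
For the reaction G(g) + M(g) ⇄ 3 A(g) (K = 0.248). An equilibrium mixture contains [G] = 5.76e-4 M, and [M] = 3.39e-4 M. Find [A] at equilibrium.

At equilibrium, K = [A]³ / ([G]·[M]) = 0.248.
([A])³ / ((5.76e-4)·(3.39e-4)) = 0.248
[A]³ = 4.84e-8 ⇒ [A] = 0.00364 M

[A] = 0.00364 M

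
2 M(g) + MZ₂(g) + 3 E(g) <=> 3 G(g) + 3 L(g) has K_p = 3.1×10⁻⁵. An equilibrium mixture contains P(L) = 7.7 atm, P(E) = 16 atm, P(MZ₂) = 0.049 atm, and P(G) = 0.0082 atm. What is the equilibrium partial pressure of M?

P(M) = 0.20 atm

At equilibrium, K_p = P(G)³·P(L)³ / (P(M)²·P(MZ₂)·P(E)³) = 3.1×10⁻⁵.
(0.0082)³·(7.7)³ / ((P(M))²·(0.049)·(16)³) = 3.1×10⁻⁵
P(M)² = 0.0405 ⇒ P(M) = 0.20 atm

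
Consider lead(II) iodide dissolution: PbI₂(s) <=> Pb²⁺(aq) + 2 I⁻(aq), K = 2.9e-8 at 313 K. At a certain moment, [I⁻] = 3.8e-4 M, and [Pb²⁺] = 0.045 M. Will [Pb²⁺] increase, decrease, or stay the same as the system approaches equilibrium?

(PbI₂ is a pure solid — omitted from Q.)
Q = [Pb²⁺]·[I⁻]² = (0.045)·(3.8e-4)² = 6.5e-9
Q = 6.5e-9 < K = 2.9e-8: net forward reaction.
Pb²⁺ is a product, so it increases.

increase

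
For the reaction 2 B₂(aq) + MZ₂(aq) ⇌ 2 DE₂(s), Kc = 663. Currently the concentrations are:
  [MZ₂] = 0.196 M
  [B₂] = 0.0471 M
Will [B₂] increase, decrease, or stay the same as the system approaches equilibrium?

(DE₂ is a pure solid — omitted from Qc.)
Qc = 1 / ([B₂]²·[MZ₂]) = 1 / ((0.0471)²·(0.196)) = 2300
Qc = 2300 > Kc = 663: net reverse reaction.
B₂ is a reactant, so it increases.

increase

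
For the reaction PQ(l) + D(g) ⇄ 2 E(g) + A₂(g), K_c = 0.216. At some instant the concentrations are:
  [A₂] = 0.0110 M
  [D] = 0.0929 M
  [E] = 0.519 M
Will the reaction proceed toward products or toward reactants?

(PQ is a pure liquid — omitted from Q_c.)
Q_c = [E]²·[A₂] / [D] = (0.519)²·(0.0110) / (0.0929) = 0.0319
Q_c = 0.0319 < K_c = 0.216, so the forward reaction proceeds.

to the right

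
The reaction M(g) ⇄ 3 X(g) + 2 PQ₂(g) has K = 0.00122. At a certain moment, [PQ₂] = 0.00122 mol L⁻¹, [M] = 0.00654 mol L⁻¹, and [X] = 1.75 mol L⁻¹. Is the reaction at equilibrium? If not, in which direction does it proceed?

no net change (already at equilibrium)

Q = [X]³·[PQ₂]² / [M] = (1.75)³·(0.00122)² / (0.00654) = 0.00122
Q = 0.00122 = K, so the system is already at equilibrium.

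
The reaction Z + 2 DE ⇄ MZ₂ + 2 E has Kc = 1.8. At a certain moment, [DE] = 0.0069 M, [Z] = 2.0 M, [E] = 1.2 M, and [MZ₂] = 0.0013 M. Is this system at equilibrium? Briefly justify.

no; Q > K, reaction proceeds in reverse

Qc = [MZ₂]·[E]² / ([Z]·[DE]²) = (0.0013)·(1.2)² / ((2.0)·(0.0069)²) = 20
Qc = 20 > Kc = 1.8: net reverse reaction.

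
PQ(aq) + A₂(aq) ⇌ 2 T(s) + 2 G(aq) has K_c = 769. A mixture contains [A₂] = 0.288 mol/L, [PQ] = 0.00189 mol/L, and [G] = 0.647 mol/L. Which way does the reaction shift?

neither direction; the system is at equilibrium

(T is a pure solid — omitted from Q_c.)
Q_c = [G]² / ([PQ]·[A₂]) = (0.647)² / ((0.00189)·(0.288)) = 769
Q_c = 769 = K_c, so the system is already at equilibrium.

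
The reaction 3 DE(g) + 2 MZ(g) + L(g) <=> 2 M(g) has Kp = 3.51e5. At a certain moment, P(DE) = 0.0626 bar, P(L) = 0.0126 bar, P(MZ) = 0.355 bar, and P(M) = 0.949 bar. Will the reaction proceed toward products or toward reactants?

in the reverse direction

Qp = P(M)² / (P(DE)³·P(MZ)²·P(L)) = (0.949)² / ((0.0626)³·(0.355)²·(0.0126)) = 2.31e6
Qp = 2.31e6 > Kp = 3.51e5, so the reverse reaction proceeds.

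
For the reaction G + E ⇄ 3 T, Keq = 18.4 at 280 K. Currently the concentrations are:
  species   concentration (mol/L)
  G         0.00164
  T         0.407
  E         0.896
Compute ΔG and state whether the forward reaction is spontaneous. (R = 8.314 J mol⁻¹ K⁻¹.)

Q = [T]³ / ([G]·[E]) = (0.407)³ / ((0.00164)·(0.896)) = 45.9
ΔG = RT ln(Q/Keq) = (8.314 J mol⁻¹ K⁻¹)(280 K) × ln(45.9/18.4)
   = (2.328 kJ/mol)(0.9141) = 2.13 kJ/mol
ΔG > 0, so the forward reaction is non-spontaneous (proceeds in reverse).

ΔG = 2.13 kJ/mol; the forward reaction is non-spontaneous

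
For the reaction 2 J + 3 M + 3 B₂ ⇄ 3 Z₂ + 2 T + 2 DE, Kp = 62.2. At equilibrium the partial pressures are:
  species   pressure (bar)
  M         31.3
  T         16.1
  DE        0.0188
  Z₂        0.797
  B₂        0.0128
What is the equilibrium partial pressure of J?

P(J) = 0.108 bar

At equilibrium, Kp = P(Z₂)³·P(T)²·P(DE)² / (P(J)²·P(M)³·P(B₂)³) = 62.2.
(0.797)³·(16.1)²·(0.0188)² / ((P(J))²·(31.3)³·(0.0128)³) = 62.2
P(J)² = 0.0116 ⇒ P(J) = 0.108 bar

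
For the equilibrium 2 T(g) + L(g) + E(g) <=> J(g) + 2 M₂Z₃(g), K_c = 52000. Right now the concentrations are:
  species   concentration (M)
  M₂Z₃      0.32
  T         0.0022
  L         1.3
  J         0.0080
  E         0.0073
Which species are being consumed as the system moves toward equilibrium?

Q_c = [J]·[M₂Z₃]² / ([T]²·[L]·[E]) = (0.0080)·(0.32)² / ((0.0022)²·(1.3)·(0.0073)) = 18000
Q_c = 18000 < K_c = 52000: net forward reaction.

T, L, E (reactants)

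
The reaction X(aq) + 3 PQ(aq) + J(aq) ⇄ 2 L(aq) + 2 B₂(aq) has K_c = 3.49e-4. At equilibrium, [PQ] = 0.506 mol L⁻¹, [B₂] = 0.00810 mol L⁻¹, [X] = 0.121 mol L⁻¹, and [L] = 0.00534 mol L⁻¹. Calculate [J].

[J] = 3.42e-4 mol L⁻¹

At equilibrium, K_c = [L]²·[B₂]² / ([X]·[PQ]³·[J]) = 3.49e-4.
(0.00534)²·(0.00810)² / ((0.121)·(0.506)³·([J])) = 3.49e-4
[J] = 3.42e-4 mol L⁻¹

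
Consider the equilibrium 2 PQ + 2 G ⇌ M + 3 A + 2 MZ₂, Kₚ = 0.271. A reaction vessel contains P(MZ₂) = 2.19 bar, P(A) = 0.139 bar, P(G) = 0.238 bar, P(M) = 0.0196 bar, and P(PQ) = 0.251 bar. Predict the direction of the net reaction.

Qₚ = P(M)·P(A)³·P(MZ₂)² / (P(PQ)²·P(G)²) = (0.0196)·(0.139)³·(2.19)² / ((0.251)²·(0.238)²) = 0.0707
Qₚ = 0.0707 < Kₚ = 0.271, so the forward reaction proceeds.

to the right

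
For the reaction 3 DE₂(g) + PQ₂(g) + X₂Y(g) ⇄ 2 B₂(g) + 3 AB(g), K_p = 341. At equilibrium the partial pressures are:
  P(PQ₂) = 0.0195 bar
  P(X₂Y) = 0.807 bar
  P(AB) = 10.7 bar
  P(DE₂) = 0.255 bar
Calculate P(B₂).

At equilibrium, K_p = P(B₂)²·P(AB)³ / (P(DE₂)³·P(PQ₂)·P(X₂Y)) = 341.
(P(B₂))²·(10.7)³ / ((0.255)³·(0.0195)·(0.807)) = 341
P(B₂)² = 7.26×10⁻⁵ ⇒ P(B₂) = 0.00852 bar

P(B₂) = 0.00852 bar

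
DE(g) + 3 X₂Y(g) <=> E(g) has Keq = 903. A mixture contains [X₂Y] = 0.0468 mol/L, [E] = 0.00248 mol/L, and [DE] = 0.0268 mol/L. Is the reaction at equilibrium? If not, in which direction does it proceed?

Q = [E] / ([DE]·[X₂Y]³) = (0.00248) / ((0.0268)·(0.0468)³) = 903
Q = 903 = Keq, so the system is already at equilibrium.

neither direction; the system is at equilibrium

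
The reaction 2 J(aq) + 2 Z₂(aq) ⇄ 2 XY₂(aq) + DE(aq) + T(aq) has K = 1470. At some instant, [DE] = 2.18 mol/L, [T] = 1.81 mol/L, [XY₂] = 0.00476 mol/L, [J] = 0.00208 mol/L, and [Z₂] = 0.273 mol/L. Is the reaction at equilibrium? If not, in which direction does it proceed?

Q = [XY₂]²·[DE]·[T] / ([J]²·[Z₂]²) = (0.00476)²·(2.18)·(1.81) / ((0.00208)²·(0.273)²) = 277
Q = 277 < K = 1470, so the forward reaction proceeds.

forward (toward products)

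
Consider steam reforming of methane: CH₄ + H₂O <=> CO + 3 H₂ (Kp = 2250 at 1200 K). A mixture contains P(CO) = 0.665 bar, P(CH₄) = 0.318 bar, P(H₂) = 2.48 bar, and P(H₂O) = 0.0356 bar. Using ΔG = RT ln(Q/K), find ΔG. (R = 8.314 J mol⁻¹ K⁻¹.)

Qp = P(CO)·P(H₂)³ / (P(CH₄)·P(H₂O)) = (0.665)·(2.48)³ / ((0.318)·(0.0356)) = 896
ΔG = RT ln(Qp/Kp) = (8.314 J mol⁻¹ K⁻¹)(1200 K) × ln(896/2250)
   = (9.977 kJ/mol)(-0.9207) = -9.19 kJ/mol
ΔG < 0, so the forward reaction is spontaneous (proceeds forward).

ΔG = -9.19 kJ/mol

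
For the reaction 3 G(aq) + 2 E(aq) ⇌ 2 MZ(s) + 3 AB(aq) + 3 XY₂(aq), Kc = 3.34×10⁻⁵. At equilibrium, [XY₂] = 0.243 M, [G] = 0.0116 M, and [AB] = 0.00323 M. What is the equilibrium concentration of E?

[E] = 3.05 M

(MZ is a pure solid — omitted from Kc.)
At equilibrium, Kc = [AB]³·[XY₂]³ / ([G]³·[E]²) = 3.34×10⁻⁵.
(0.00323)³·(0.243)³ / ((0.0116)³·([E])²) = 3.34×10⁻⁵
[E]² = 9.27 ⇒ [E] = 3.05 M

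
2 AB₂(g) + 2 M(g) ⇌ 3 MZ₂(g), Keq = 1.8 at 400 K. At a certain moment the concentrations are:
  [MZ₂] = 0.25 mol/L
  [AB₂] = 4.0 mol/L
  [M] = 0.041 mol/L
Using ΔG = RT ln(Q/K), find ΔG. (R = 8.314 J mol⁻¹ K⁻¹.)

Q = [MZ₂]³ / ([AB₂]²·[M]²) = (0.25)³ / ((4.0)²·(0.041)²) = 0.581
ΔG = RT ln(Q/Keq) = (8.314 J mol⁻¹ K⁻¹)(400 K) × ln(0.581/1.8)
   = (3.326 kJ/mol)(-1.131) = -3.76 kJ/mol
ΔG < 0, so the forward reaction is spontaneous (proceeds forward).

ΔG = -3.76 kJ/mol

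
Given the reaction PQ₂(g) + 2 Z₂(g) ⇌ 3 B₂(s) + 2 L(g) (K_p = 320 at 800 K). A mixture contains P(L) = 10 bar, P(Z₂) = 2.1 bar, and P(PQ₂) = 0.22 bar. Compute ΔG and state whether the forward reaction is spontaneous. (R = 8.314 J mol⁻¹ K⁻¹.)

(B₂ is a pure solid — omitted from Q_p.)
Q_p = P(L)² / (P(PQ₂)·P(Z₂)²) = (10)² / ((0.22)·(2.1)²) = 103
ΔG = RT ln(Q_p/K_p) = (8.314 J mol⁻¹ K⁻¹)(800 K) × ln(103/320)
   = (6.651 kJ/mol)(-1.134) = -7.54 kJ/mol
ΔG < 0, so the forward reaction is spontaneous (proceeds forward).

ΔG = -7.54 kJ/mol; the forward reaction is spontaneous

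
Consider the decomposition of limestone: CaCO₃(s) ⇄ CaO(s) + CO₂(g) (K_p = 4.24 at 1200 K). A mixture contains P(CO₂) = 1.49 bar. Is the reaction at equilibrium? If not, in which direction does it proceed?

toward products

(CaCO₃, CaO are pure solids — omitted from Q_p.)
Q_p = P(CO₂) = 1.49
Q_p = 1.49 < K_p = 4.24, so the forward reaction proceeds.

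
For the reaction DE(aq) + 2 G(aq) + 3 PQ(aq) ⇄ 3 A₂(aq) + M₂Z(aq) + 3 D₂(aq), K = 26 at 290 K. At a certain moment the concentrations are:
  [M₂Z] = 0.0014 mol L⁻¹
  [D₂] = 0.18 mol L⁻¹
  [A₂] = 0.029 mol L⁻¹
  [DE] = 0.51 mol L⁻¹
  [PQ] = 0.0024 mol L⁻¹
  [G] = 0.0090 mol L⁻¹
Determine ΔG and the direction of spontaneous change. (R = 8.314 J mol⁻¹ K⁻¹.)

ΔG = 6.26 kJ/mol; the forward reaction is non-spontaneous

Q = [A₂]³·[M₂Z]·[D₂]³ / ([DE]·[G]²·[PQ]³) = (0.029)³·(0.0014)·(0.18)³ / ((0.51)·(0.0090)²·(0.0024)³) = 349
ΔG = RT ln(Q/K) = (8.314 J mol⁻¹ K⁻¹)(290 K) × ln(349/26)
   = (2.411 kJ/mol)(2.597) = 6.26 kJ/mol
ΔG > 0, so the forward reaction is non-spontaneous (proceeds in reverse).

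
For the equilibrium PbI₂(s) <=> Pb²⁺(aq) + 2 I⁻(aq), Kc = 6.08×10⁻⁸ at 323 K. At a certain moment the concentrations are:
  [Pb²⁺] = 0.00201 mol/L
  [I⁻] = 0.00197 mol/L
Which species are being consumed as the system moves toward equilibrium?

PbI₂ (reactants)

(PbI₂ is a pure solid — omitted from Qc.)
Qc = [Pb²⁺]·[I⁻]² = (0.00201)·(0.00197)² = 7.80×10⁻⁹
Qc = 7.80×10⁻⁹ < Kc = 6.08×10⁻⁸: net forward reaction.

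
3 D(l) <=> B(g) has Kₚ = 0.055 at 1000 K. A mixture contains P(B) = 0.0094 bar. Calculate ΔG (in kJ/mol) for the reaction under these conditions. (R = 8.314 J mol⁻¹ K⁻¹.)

ΔG = -14.7 kJ/mol

(D is a pure liquid — omitted from Qₚ.)
Qₚ = P(B) = 0.00940
ΔG = RT ln(Qₚ/Kₚ) = (8.314 J mol⁻¹ K⁻¹)(1000 K) × ln(0.00940/0.055)
   = (8.314 kJ/mol)(-1.767) = -14.7 kJ/mol
ΔG < 0, so the forward reaction is spontaneous (proceeds forward).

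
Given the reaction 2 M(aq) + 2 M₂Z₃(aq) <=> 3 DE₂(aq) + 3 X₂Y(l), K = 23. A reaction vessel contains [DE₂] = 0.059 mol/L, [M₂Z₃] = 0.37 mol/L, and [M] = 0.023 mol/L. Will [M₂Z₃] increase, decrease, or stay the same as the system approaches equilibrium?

decrease

(X₂Y is a pure liquid — omitted from Q.)
Q = [DE₂]³ / ([M]²·[M₂Z₃]²) = (0.059)³ / ((0.023)²·(0.37)²) = 2.8
Q = 2.8 < K = 23: net forward reaction.
M₂Z₃ is a reactant, so it decreases.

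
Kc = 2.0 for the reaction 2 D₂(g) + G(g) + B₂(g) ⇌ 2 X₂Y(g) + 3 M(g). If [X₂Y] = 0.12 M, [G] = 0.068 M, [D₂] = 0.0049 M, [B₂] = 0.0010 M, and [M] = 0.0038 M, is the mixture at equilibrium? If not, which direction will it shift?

Qc = [X₂Y]²·[M]³ / ([D₂]²·[G]·[B₂]) = (0.12)²·(0.0038)³ / ((0.0049)²·(0.068)·(0.0010)) = 0.48
Qc = 0.48 < Kc = 2.0: net forward reaction.

no; Q < K, reaction proceeds forward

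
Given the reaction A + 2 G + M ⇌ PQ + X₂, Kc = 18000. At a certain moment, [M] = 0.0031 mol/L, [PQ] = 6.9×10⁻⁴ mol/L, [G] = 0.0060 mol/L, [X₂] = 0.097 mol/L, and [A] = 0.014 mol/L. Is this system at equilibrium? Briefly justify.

no; Q > K, reaction proceeds in reverse

Qc = [PQ]·[X₂] / ([A]·[G]²·[M]) = (6.9×10⁻⁴)·(0.097) / ((0.014)·(0.0060)²·(0.0031)) = 43000
Qc = 43000 > Kc = 18000: net reverse reaction.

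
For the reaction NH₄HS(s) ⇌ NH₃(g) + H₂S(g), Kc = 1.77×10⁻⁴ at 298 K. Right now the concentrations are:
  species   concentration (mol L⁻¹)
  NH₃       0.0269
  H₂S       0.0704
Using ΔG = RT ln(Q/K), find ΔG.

(NH₄HS is a pure solid — omitted from Qc.)
Qc = [NH₃]·[H₂S] = (0.0269)·(0.0704) = 0.00189
ΔG = RT ln(Qc/Kc) = (8.314 J mol⁻¹ K⁻¹)(298 K) × ln(0.00189/1.77×10⁻⁴)
   = (2.478 kJ/mol)(2.368) = 5.87 kJ/mol
ΔG > 0, so the forward reaction is non-spontaneous (proceeds in reverse).

ΔG = 5.87 kJ/mol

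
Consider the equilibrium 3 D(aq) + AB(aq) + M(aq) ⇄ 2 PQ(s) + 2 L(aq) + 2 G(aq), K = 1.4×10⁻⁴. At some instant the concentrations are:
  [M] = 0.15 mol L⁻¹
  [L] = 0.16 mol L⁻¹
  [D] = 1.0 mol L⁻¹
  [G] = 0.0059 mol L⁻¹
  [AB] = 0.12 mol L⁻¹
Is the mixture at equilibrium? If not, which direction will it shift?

(PQ is a pure solid — omitted from Q.)
Q = [L]²·[G]² / ([D]³·[AB]·[M]) = (0.16)²·(0.0059)² / ((1.0)³·(0.12)·(0.15)) = 5.0×10⁻⁵
Q = 5.0×10⁻⁵ < K = 1.4×10⁻⁴: net forward reaction.

no; Q < K, reaction proceeds forward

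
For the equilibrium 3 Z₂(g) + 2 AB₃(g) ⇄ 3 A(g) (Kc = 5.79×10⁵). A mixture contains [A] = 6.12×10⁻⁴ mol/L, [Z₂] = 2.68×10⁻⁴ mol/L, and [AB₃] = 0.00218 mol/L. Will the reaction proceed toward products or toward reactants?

Qc = [A]³ / ([Z₂]³·[AB₃]²) = (6.12×10⁻⁴)³ / ((2.68×10⁻⁴)³·(0.00218)²) = 2.51×10⁶
Qc = 2.51×10⁶ > Kc = 5.79×10⁵, so the reverse reaction proceeds.

toward reactants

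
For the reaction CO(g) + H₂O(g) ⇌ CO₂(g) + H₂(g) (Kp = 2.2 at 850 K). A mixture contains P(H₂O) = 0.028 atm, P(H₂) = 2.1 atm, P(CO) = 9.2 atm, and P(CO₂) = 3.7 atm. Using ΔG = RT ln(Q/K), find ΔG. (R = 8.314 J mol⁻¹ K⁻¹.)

Qp = P(CO₂)·P(H₂) / (P(CO)·P(H₂O)) = (3.7)·(2.1) / ((9.2)·(0.028)) = 30.2
ΔG = RT ln(Qp/Kp) = (8.314 J mol⁻¹ K⁻¹)(850 K) × ln(30.2/2.2)
   = (7.067 kJ/mol)(2.619) = 18.5 kJ/mol
ΔG > 0, so the forward reaction is non-spontaneous (proceeds in reverse).

ΔG = 18.5 kJ/mol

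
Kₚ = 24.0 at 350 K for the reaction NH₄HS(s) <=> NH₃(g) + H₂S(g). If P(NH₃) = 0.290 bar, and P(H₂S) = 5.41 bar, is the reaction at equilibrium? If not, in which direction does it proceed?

(NH₄HS is a pure solid — omitted from Qₚ.)
Qₚ = P(NH₃)·P(H₂S) = (0.290)·(5.41) = 1.57
Qₚ = 1.57 < Kₚ = 24.0, so the forward reaction proceeds.

toward products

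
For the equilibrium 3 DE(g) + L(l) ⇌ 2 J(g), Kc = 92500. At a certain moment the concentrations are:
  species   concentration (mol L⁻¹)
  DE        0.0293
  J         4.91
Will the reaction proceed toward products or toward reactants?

(L is a pure liquid — omitted from Qc.)
Qc = [J]² / [DE]³ = (4.91)² / (0.0293)³ = 9.58e5
Qc = 9.58e5 > Kc = 92500, so the reverse reaction proceeds.

toward reactants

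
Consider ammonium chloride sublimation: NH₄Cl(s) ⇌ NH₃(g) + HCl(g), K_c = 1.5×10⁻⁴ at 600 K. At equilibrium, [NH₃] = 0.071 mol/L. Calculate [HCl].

(NH₄Cl is a pure solid — omitted from K_c.)
At equilibrium, K_c = [NH₃]·[HCl] = 1.5×10⁻⁴.
(0.071)·([HCl]) = 1.5×10⁻⁴
[HCl] = 0.00211 = 0.0021 mol/L

[HCl] = 0.0021 mol/L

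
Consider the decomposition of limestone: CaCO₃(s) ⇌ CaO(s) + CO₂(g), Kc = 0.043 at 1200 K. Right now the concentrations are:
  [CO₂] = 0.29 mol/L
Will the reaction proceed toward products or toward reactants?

(CaCO₃, CaO are pure solids — omitted from Qc.)
Qc = [CO₂] = 0.29
Qc = 0.29 > Kc = 0.043, so the reverse reaction proceeds.

reverse (toward reactants)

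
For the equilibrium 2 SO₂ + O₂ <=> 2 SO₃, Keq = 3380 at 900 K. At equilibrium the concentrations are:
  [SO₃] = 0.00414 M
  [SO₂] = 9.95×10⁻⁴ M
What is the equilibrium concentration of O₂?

At equilibrium, Keq = [SO₃]² / ([SO₂]²·[O₂]) = 3380.
(0.00414)² / ((9.95×10⁻⁴)²·([O₂])) = 3380
[O₂] = 0.00512 M

[O₂] = 0.00512 M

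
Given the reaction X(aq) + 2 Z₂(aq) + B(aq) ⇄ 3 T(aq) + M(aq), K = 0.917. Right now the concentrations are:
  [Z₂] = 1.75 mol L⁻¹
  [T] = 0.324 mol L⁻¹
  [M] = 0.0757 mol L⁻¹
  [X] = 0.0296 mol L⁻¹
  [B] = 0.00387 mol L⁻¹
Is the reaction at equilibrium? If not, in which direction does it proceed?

toward reactants

Q = [T]³·[M] / ([X]·[Z₂]²·[B]) = (0.324)³·(0.0757) / ((0.0296)·(1.75)²·(0.00387)) = 7.34
Q = 7.34 > K = 0.917, so the reverse reaction proceeds.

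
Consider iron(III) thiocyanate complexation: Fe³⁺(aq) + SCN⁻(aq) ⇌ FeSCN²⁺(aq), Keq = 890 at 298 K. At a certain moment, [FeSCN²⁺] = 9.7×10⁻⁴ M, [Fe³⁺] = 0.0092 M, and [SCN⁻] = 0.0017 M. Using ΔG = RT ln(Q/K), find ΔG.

Q = [FeSCN²⁺] / ([Fe³⁺]·[SCN⁻]) = (9.7×10⁻⁴) / ((0.0092)·(0.0017)) = 62.0
ΔG = RT ln(Q/Keq) = (8.314 J mol⁻¹ K⁻¹)(298 K) × ln(62.0/890)
   = (2.478 kJ/mol)(-2.664) = -6.60 kJ/mol
ΔG < 0, so the forward reaction is spontaneous (proceeds forward).

ΔG = -6.60 kJ/mol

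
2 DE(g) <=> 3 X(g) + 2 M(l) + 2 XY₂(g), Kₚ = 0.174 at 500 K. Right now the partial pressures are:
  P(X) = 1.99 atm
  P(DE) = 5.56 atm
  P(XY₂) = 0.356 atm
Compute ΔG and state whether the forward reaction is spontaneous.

ΔG = -7.00 kJ/mol; the forward reaction is spontaneous

(M is a pure liquid — omitted from Qₚ.)
Qₚ = P(X)³·P(XY₂)² / P(DE)² = (1.99)³·(0.356)² / (5.56)² = 0.0323
ΔG = RT ln(Qₚ/Kₚ) = (8.314 J mol⁻¹ K⁻¹)(500 K) × ln(0.0323/0.174)
   = (4.157 kJ/mol)(-1.684) = -7.00 kJ/mol
ΔG < 0, so the forward reaction is spontaneous (proceeds forward).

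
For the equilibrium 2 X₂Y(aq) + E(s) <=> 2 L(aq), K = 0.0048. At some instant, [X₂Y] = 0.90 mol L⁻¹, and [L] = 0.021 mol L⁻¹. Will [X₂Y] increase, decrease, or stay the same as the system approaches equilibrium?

(E is a pure solid — omitted from Q.)
Q = [L]² / [X₂Y]² = (0.021)² / (0.90)² = 5.4×10⁻⁴
Q = 5.4×10⁻⁴ < K = 0.0048: net forward reaction.
X₂Y is a reactant, so it decreases.

decrease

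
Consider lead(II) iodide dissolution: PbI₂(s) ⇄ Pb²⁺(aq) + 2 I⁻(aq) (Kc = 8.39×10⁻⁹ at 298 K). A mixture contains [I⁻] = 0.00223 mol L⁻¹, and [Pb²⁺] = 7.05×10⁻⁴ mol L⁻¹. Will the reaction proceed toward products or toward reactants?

(PbI₂ is a pure solid — omitted from Qc.)
Qc = [Pb²⁺]·[I⁻]² = (7.05×10⁻⁴)·(0.00223)² = 3.51×10⁻⁹
Qc = 3.51×10⁻⁹ < Kc = 8.39×10⁻⁹, so the forward reaction proceeds.

to the right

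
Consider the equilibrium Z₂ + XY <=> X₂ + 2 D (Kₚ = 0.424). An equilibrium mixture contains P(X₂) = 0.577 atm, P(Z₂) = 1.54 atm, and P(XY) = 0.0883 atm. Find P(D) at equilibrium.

At equilibrium, Kₚ = P(X₂)·P(D)² / (P(Z₂)·P(XY)) = 0.424.
(0.577)·(P(D))² / ((1.54)·(0.0883)) = 0.424
P(D)² = 0.0999 ⇒ P(D) = 0.316 atm

P(D) = 0.316 atm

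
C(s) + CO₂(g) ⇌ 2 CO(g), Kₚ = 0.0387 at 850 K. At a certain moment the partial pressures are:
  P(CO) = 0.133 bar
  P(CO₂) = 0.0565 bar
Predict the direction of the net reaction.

reverse (toward reactants)

(C is a pure solid — omitted from Qₚ.)
Qₚ = P(CO)² / P(CO₂) = (0.133)² / (0.0565) = 0.313
Qₚ = 0.313 > Kₚ = 0.0387, so the reverse reaction proceeds.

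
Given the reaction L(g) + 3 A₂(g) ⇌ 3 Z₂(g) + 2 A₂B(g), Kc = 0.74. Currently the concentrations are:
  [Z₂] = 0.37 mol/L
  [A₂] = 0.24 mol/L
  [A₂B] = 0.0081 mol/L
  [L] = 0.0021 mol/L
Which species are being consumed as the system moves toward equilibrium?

L, A₂ (reactants)

Qc = [Z₂]³·[A₂B]² / ([L]·[A₂]³) = (0.37)³·(0.0081)² / ((0.0021)·(0.24)³) = 0.11
Qc = 0.11 < Kc = 0.74: net forward reaction.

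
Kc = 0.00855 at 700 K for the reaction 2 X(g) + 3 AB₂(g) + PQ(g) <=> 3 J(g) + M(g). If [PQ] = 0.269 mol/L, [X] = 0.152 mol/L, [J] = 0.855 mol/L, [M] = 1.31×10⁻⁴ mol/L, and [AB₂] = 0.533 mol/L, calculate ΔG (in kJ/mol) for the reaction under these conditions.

ΔG = 13.5 kJ/mol

Qc = [J]³·[M] / ([X]²·[AB₂]³·[PQ]) = (0.855)³·(1.31×10⁻⁴) / ((0.152)²·(0.533)³·(0.269)) = 0.0870
ΔG = RT ln(Qc/Kc) = (8.314 J mol⁻¹ K⁻¹)(700 K) × ln(0.0870/0.00855)
   = (5.820 kJ/mol)(2.320) = 13.5 kJ/mol
ΔG > 0, so the forward reaction is non-spontaneous (proceeds in reverse).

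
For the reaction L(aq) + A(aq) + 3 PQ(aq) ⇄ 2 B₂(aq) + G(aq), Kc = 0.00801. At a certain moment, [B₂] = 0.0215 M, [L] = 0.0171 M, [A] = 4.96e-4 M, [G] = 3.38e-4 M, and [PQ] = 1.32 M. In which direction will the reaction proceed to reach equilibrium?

at equilibrium

Qc = [B₂]²·[G] / ([L]·[A]·[PQ]³) = (0.0215)²·(3.38e-4) / ((0.0171)·(4.96e-4)·(1.32)³) = 0.00801
Qc = 0.00801 = Kc, so the system is already at equilibrium.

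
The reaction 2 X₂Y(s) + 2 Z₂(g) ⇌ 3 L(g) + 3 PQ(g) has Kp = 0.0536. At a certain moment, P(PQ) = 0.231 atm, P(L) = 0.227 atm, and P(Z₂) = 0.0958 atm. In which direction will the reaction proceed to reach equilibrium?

toward products

(X₂Y is a pure solid — omitted from Qp.)
Qp = P(L)³·P(PQ)³ / P(Z₂)² = (0.227)³·(0.231)³ / (0.0958)² = 0.0157
Qp = 0.0157 < Kp = 0.0536, so the forward reaction proceeds.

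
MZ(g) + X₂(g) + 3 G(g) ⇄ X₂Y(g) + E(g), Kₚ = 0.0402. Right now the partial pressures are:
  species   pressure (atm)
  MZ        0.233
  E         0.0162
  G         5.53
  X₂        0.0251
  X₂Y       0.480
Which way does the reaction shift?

toward products

Qₚ = P(X₂Y)·P(E) / (P(MZ)·P(X₂)·P(G)³) = (0.480)·(0.0162) / ((0.233)·(0.0251)·(5.53)³) = 0.00786
Qₚ = 0.00786 < Kₚ = 0.0402, so the forward reaction proceeds.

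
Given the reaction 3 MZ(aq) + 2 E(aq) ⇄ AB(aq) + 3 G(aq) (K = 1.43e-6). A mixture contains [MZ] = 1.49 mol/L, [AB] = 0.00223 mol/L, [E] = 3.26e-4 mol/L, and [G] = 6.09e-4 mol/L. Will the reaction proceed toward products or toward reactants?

Q = [AB]·[G]³ / ([MZ]³·[E]²) = (0.00223)·(6.09e-4)³ / ((1.49)³·(3.26e-4)²) = 1.43e-6
Q = 1.43e-6 = K, so the system is already at equilibrium.

no net change (already at equilibrium)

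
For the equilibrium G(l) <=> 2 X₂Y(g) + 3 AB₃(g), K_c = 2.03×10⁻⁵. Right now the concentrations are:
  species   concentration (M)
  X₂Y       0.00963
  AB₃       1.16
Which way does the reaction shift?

(G is a pure liquid — omitted from Q_c.)
Q_c = [X₂Y]²·[AB₃]³ = (0.00963)²·(1.16)³ = 1.45×10⁻⁴
Q_c = 1.45×10⁻⁴ > K_c = 2.03×10⁻⁵, so the reverse reaction proceeds.

reverse (toward reactants)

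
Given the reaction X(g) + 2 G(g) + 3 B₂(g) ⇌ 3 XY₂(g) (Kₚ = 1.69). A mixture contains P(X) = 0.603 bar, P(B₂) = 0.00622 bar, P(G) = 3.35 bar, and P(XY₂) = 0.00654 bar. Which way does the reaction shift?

toward products

Qₚ = P(XY₂)³ / (P(X)·P(G)²·P(B₂)³) = (0.00654)³ / ((0.603)·(3.35)²·(0.00622)³) = 0.172
Qₚ = 0.172 < Kₚ = 1.69, so the forward reaction proceeds.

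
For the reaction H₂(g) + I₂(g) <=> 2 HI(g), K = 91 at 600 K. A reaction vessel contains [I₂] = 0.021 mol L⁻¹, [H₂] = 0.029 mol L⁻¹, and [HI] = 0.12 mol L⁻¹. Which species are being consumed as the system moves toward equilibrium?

H₂, I₂ (reactants)

Q = [HI]² / ([H₂]·[I₂]) = (0.12)² / ((0.029)·(0.021)) = 24
Q = 24 < K = 91: net forward reaction.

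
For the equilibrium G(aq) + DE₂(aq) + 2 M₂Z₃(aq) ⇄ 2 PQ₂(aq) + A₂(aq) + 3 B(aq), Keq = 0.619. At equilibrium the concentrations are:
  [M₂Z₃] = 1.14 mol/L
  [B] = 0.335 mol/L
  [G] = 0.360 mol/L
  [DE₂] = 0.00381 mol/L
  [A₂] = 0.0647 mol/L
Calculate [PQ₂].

[PQ₂] = 0.674 mol/L

At equilibrium, Keq = [PQ₂]²·[A₂]·[B]³ / ([G]·[DE₂]·[M₂Z₃]²) = 0.619.
([PQ₂])²·(0.0647)·(0.335)³ / ((0.360)·(0.00381)·(1.14)²) = 0.619
[PQ₂]² = 0.454 ⇒ [PQ₂] = 0.674 mol/L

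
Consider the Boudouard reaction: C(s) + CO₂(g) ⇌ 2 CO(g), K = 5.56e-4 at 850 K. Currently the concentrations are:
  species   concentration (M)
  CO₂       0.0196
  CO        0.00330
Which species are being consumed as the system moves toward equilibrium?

none (at equilibrium)

(C is a pure solid — omitted from Q.)
Q = [CO]² / [CO₂] = (0.00330)² / (0.0196) = 5.56e-4
Q = 5.56e-4 = K; the system is at equilibrium.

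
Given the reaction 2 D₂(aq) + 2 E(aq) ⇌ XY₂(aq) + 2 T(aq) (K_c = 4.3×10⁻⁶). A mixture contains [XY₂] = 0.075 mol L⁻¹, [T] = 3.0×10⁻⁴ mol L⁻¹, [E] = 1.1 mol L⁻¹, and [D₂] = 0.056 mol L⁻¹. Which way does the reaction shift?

Q_c = [XY₂]·[T]² / ([D₂]²·[E]²) = (0.075)·(3.0×10⁻⁴)² / ((0.056)²·(1.1)²) = 1.8×10⁻⁶
Q_c = 1.8×10⁻⁶ < K_c = 4.3×10⁻⁶, so the forward reaction proceeds.

in the forward direction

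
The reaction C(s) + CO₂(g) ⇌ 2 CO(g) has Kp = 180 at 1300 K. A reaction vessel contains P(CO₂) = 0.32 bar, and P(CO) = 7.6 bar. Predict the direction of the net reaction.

(C is a pure solid — omitted from Qp.)
Qp = P(CO)² / P(CO₂) = (7.6)² / (0.32) = 180
Qp = 180 = Kp, so the system is already at equilibrium.

no net change (already at equilibrium)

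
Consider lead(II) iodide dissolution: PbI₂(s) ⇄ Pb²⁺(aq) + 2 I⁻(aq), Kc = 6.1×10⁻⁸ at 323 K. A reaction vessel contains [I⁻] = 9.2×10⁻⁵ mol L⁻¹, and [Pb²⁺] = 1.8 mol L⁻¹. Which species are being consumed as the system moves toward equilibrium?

PbI₂ (reactants)

(PbI₂ is a pure solid — omitted from Qc.)
Qc = [Pb²⁺]·[I⁻]² = (1.8)·(9.2×10⁻⁵)² = 1.5×10⁻⁸
Qc = 1.5×10⁻⁸ < Kc = 6.1×10⁻⁸: net forward reaction.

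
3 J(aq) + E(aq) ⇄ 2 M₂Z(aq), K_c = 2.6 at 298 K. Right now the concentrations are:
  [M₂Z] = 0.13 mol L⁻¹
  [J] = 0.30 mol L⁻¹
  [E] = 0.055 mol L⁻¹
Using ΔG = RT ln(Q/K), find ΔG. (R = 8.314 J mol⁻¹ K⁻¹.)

Q_c = [M₂Z]² / ([J]³·[E]) = (0.13)² / ((0.30)³·(0.055)) = 11.4
ΔG = RT ln(Q_c/K_c) = (8.314 J mol⁻¹ K⁻¹)(298 K) × ln(11.4/2.6)
   = (2.478 kJ/mol)(1.478) = 3.66 kJ/mol
ΔG > 0, so the forward reaction is non-spontaneous (proceeds in reverse).

ΔG = 3.66 kJ/mol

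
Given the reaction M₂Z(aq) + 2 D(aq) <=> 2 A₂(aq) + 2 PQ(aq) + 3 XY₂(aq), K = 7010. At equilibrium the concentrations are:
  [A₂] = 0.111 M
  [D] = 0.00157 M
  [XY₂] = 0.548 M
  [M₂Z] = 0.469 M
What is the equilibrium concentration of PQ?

At equilibrium, K = [A₂]²·[PQ]²·[XY₂]³ / ([M₂Z]·[D]²) = 7010.
(0.111)²·([PQ])²·(0.548)³ / ((0.469)·(0.00157)²) = 7010
[PQ]² = 4.00 ⇒ [PQ] = 2.00 M

[PQ] = 2.00 M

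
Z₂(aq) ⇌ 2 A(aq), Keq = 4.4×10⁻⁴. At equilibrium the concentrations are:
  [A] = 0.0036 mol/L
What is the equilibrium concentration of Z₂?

At equilibrium, Keq = [A]² / [Z₂] = 4.4×10⁻⁴.
(0.0036)² / ([Z₂]) = 4.4×10⁻⁴
[Z₂] = 0.0295 = 0.029 mol/L

[Z₂] = 0.029 mol/L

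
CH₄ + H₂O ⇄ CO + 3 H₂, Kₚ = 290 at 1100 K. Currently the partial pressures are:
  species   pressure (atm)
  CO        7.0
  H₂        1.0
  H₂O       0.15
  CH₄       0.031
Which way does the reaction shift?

Qₚ = P(CO)·P(H₂)³ / (P(CH₄)·P(H₂O)) = (7.0)·(1.0)³ / ((0.031)·(0.15)) = 1500
Qₚ = 1500 > Kₚ = 290, so the reverse reaction proceeds.

toward reactants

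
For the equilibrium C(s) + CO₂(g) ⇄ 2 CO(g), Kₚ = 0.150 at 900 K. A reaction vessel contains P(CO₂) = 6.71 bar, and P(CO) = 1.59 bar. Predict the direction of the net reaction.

(C is a pure solid — omitted from Qₚ.)
Qₚ = P(CO)² / P(CO₂) = (1.59)² / (6.71) = 0.377
Qₚ = 0.377 > Kₚ = 0.150, so the reverse reaction proceeds.

reverse (toward reactants)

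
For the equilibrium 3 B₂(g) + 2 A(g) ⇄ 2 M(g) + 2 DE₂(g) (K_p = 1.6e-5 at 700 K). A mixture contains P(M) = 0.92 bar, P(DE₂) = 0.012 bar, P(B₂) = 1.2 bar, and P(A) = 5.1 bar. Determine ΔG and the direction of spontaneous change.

Q_p = P(M)²·P(DE₂)² / (P(B₂)³·P(A)²) = (0.92)²·(0.012)² / ((1.2)³·(5.1)²) = 2.71e-6
ΔG = RT ln(Q_p/K_p) = (8.314 J mol⁻¹ K⁻¹)(700 K) × ln(2.71e-6/1.6e-5)
   = (5.820 kJ/mol)(-1.776) = -10.3 kJ/mol
ΔG < 0, so the forward reaction is spontaneous (proceeds forward).

ΔG = -10.3 kJ/mol; the forward reaction is spontaneous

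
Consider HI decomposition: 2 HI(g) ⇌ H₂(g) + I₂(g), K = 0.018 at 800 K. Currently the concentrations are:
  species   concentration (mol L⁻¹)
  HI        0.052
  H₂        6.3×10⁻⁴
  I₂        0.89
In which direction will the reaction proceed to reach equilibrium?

to the left

Q = [H₂]·[I₂] / [HI]² = (6.3×10⁻⁴)·(0.89) / (0.052)² = 0.21
Q = 0.21 > K = 0.018, so the reverse reaction proceeds.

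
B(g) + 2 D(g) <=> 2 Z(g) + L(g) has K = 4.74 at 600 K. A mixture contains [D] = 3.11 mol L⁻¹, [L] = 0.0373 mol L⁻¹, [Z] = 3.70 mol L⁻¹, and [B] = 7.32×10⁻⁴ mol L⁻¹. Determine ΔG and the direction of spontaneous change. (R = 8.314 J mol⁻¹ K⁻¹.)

Q = [Z]²·[L] / ([B]·[D]²) = (3.70)²·(0.0373) / ((7.32×10⁻⁴)·(3.11)²) = 72.1
ΔG = RT ln(Q/K) = (8.314 J mol⁻¹ K⁻¹)(600 K) × ln(72.1/4.74)
   = (4.988 kJ/mol)(2.722) = 13.6 kJ/mol
ΔG > 0, so the forward reaction is non-spontaneous (proceeds in reverse).

ΔG = 13.6 kJ/mol; the forward reaction is non-spontaneous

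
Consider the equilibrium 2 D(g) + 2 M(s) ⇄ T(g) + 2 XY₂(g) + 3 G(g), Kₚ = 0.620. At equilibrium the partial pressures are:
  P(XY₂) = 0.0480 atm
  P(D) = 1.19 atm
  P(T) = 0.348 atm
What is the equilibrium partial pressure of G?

P(G) = 10.3 atm

(M is a pure solid — omitted from Kₚ.)
At equilibrium, Kₚ = P(T)·P(XY₂)²·P(G)³ / P(D)² = 0.620.
(0.348)·(0.0480)²·(P(G))³ / (1.19)² = 0.620
P(G)³ = 1100 ⇒ P(G) = 10.3 atm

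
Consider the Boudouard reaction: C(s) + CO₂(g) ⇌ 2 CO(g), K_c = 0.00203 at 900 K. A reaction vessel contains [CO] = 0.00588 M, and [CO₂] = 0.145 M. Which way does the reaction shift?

in the forward direction

(C is a pure solid — omitted from Q_c.)
Q_c = [CO]² / [CO₂] = (0.00588)² / (0.145) = 2.38e-4
Q_c = 2.38e-4 < K_c = 0.00203, so the forward reaction proceeds.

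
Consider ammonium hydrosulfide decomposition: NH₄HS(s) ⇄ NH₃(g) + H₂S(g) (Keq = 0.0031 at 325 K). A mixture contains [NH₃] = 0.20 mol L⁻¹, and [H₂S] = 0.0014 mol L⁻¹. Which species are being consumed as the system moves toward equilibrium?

(NH₄HS is a pure solid — omitted from Q.)
Q = [NH₃]·[H₂S] = (0.20)·(0.0014) = 2.8×10⁻⁴
Q = 2.8×10⁻⁴ < Keq = 0.0031: net forward reaction.

NH₄HS (reactants)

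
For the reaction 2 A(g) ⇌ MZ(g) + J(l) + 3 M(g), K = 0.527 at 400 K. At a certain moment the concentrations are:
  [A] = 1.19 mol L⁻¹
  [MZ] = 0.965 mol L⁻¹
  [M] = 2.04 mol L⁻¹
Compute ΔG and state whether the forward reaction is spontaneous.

(J is a pure liquid — omitted from Q.)
Q = [MZ]·[M]³ / [A]² = (0.965)·(2.04)³ / (1.19)² = 5.79
ΔG = RT ln(Q/K) = (8.314 J mol⁻¹ K⁻¹)(400 K) × ln(5.79/0.527)
   = (3.326 kJ/mol)(2.397) = 7.97 kJ/mol
ΔG > 0, so the forward reaction is non-spontaneous (proceeds in reverse).

ΔG = 7.97 kJ/mol; the forward reaction is non-spontaneous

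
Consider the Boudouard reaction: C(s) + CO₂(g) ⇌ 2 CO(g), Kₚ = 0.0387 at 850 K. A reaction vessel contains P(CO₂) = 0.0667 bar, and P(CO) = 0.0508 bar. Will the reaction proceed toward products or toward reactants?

(C is a pure solid — omitted from Qₚ.)
Qₚ = P(CO)² / P(CO₂) = (0.0508)² / (0.0667) = 0.0387
Qₚ = 0.0387 = Kₚ, so the system is already at equilibrium.

no net change (already at equilibrium)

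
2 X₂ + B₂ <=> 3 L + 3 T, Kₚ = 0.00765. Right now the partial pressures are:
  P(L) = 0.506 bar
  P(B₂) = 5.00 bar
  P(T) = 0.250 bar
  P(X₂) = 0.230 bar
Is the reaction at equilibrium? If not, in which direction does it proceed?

Qₚ = P(L)³·P(T)³ / (P(X₂)²·P(B₂)) = (0.506)³·(0.250)³ / ((0.230)²·(5.00)) = 0.00765
Qₚ = 0.00765 = Kₚ, so the system is already at equilibrium.

at equilibrium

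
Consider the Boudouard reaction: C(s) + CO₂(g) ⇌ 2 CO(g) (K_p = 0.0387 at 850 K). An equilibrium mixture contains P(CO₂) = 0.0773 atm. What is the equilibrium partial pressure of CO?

P(CO) = 0.0547 atm

(C is a pure solid — omitted from K_p.)
At equilibrium, K_p = P(CO)² / P(CO₂) = 0.0387.
(P(CO))² / (0.0773) = 0.0387
P(CO)² = 0.00299 ⇒ P(CO) = 0.0547 atm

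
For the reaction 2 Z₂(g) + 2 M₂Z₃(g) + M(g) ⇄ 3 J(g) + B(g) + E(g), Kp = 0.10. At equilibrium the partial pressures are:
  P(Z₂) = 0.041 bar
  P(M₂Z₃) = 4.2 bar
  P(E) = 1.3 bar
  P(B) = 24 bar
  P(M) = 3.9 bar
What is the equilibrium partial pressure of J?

At equilibrium, Kp = P(J)³·P(B)·P(E) / (P(Z₂)²·P(M₂Z₃)²·P(M)) = 0.10.
(P(J))³·(24)·(1.3) / ((0.041)²·(4.2)²·(3.9)) = 0.10
P(J)³ = 3.71e-4 ⇒ P(J) = 0.072 bar

P(J) = 0.072 bar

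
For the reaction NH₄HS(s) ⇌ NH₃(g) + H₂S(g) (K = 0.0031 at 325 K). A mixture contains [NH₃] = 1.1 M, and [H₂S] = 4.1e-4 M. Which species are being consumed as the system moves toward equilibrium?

(NH₄HS is a pure solid — omitted from Q.)
Q = [NH₃]·[H₂S] = (1.1)·(4.1e-4) = 4.5e-4
Q = 4.5e-4 < K = 0.0031: net forward reaction.

NH₄HS (reactants)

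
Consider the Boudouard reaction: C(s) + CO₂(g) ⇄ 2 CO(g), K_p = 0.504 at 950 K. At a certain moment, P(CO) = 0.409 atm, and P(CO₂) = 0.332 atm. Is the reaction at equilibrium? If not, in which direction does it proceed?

(C is a pure solid — omitted from Q_p.)
Q_p = P(CO)² / P(CO₂) = (0.409)² / (0.332) = 0.504
Q_p = 0.504 = K_p, so the system is already at equilibrium.

neither direction; the system is at equilibrium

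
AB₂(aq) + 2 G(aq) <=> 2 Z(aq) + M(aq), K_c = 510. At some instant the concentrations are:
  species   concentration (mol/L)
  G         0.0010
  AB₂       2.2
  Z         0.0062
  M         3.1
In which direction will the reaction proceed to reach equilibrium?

Q_c = [Z]²·[M] / ([AB₂]·[G]²) = (0.0062)²·(3.1) / ((2.2)·(0.0010)²) = 54
Q_c = 54 < K_c = 510, so the forward reaction proceeds.

to the right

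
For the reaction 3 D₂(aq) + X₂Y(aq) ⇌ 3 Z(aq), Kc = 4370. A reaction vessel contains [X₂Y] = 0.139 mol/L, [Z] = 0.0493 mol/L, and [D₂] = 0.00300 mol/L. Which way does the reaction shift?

toward reactants

Qc = [Z]³ / ([D₂]³·[X₂Y]) = (0.0493)³ / ((0.00300)³·(0.139)) = 31900
Qc = 31900 > Kc = 4370, so the reverse reaction proceeds.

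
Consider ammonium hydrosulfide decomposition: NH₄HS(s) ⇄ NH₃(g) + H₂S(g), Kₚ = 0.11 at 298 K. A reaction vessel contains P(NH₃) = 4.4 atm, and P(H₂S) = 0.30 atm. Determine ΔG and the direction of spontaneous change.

ΔG = 6.16 kJ/mol; the forward reaction is non-spontaneous

(NH₄HS is a pure solid — omitted from Qₚ.)
Qₚ = P(NH₃)·P(H₂S) = (4.4)·(0.30) = 1.32
ΔG = RT ln(Qₚ/Kₚ) = (8.314 J mol⁻¹ K⁻¹)(298 K) × ln(1.32/0.11)
   = (2.478 kJ/mol)(2.485) = 6.16 kJ/mol
ΔG > 0, so the forward reaction is non-spontaneous (proceeds in reverse).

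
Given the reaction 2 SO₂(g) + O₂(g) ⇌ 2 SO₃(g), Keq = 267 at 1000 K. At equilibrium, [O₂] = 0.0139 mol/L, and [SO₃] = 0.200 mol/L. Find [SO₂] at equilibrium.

At equilibrium, Keq = [SO₃]² / ([SO₂]²·[O₂]) = 267.
(0.200)² / (([SO₂])²·(0.0139)) = 267
[SO₂]² = 0.0108 ⇒ [SO₂] = 0.104 mol/L

[SO₂] = 0.104 mol/L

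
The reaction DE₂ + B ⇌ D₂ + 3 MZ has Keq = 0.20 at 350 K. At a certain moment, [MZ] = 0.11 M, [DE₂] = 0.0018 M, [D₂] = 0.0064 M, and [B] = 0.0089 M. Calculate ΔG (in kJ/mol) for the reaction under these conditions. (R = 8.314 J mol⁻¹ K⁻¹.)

Q = [D₂]·[MZ]³ / ([DE₂]·[B]) = (0.0064)·(0.11)³ / ((0.0018)·(0.0089)) = 0.532
ΔG = RT ln(Q/Keq) = (8.314 J mol⁻¹ K⁻¹)(350 K) × ln(0.532/0.20)
   = (2.910 kJ/mol)(0.9783) = 2.85 kJ/mol
ΔG > 0, so the forward reaction is non-spontaneous (proceeds in reverse).

ΔG = 2.85 kJ/mol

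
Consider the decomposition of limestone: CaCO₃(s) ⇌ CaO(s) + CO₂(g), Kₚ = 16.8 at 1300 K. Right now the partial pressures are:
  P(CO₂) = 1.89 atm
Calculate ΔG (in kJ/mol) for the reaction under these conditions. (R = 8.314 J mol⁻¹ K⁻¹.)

ΔG = -23.6 kJ/mol

(CaCO₃, CaO are pure solids — omitted from Qₚ.)
Qₚ = P(CO₂) = 1.89
ΔG = RT ln(Qₚ/Kₚ) = (8.314 J mol⁻¹ K⁻¹)(1300 K) × ln(1.89/16.8)
   = (10.81 kJ/mol)(-2.185) = -23.6 kJ/mol
ΔG < 0, so the forward reaction is spontaneous (proceeds forward).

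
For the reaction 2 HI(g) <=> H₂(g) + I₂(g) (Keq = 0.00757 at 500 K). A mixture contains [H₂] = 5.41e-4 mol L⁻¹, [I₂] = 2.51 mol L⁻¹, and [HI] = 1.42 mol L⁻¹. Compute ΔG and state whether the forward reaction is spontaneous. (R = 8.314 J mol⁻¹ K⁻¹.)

ΔG = -10.1 kJ/mol; the forward reaction is spontaneous

Q = [H₂]·[I₂] / [HI]² = (5.41e-4)·(2.51) / (1.42)² = 6.73e-4
ΔG = RT ln(Q/Keq) = (8.314 J mol⁻¹ K⁻¹)(500 K) × ln(6.73e-4/0.00757)
   = (4.157 kJ/mol)(-2.420) = -10.1 kJ/mol
ΔG < 0, so the forward reaction is spontaneous (proceeds forward).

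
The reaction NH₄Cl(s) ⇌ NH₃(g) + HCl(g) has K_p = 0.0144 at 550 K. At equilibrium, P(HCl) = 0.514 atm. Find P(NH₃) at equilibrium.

(NH₄Cl is a pure solid — omitted from K_p.)
At equilibrium, K_p = P(NH₃)·P(HCl) = 0.0144.
(P(NH₃))·(0.514) = 0.0144
P(NH₃) = 0.0280 atm

P(NH₃) = 0.0280 atm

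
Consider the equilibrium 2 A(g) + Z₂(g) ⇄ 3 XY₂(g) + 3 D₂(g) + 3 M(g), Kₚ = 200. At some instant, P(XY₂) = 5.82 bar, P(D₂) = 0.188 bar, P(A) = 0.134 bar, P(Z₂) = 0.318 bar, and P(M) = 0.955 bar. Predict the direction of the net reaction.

no net change (already at equilibrium)

Qₚ = P(XY₂)³·P(D₂)³·P(M)³ / (P(A)²·P(Z₂)) = (5.82)³·(0.188)³·(0.955)³ / ((0.134)²·(0.318)) = 200
Qₚ = 200 = Kₚ, so the system is already at equilibrium.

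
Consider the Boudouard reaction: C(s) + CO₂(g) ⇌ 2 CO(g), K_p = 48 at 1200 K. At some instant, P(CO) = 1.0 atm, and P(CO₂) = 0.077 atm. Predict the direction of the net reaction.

(C is a pure solid — omitted from Q_p.)
Q_p = P(CO)² / P(CO₂) = (1.0)² / (0.077) = 13
Q_p = 13 < K_p = 48, so the forward reaction proceeds.

to the right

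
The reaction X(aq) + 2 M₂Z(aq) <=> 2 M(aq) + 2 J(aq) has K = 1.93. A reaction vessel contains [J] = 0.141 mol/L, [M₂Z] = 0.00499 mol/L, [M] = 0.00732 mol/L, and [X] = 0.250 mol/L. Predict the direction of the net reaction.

Q = [M]²·[J]² / ([X]·[M₂Z]²) = (0.00732)²·(0.141)² / ((0.250)·(0.00499)²) = 0.171
Q = 0.171 < K = 1.93, so the forward reaction proceeds.

to the right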